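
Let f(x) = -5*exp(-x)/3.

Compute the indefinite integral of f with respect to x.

F(x) = 5*exp(-x)/3 + C

Recover f(x) by differentiating a candidate F(x); any mismatch rules it out.
Check: d/dx[5*exp(-x)/3] = -5*exp(-x)/3 = f(x).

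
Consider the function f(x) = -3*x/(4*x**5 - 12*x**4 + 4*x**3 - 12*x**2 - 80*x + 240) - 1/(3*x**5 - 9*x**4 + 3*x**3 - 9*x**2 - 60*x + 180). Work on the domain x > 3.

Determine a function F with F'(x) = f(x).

An antiderivative is F(x) = -31*log(x - 3)/840 + 11*log(x - 2)/216 + 7*log(x + 2)/1080 - 31*log(x**2 + 5)/3024 + 11*sqrt(5)*atan(sqrt(5)*x/5)/2520.

The denominator factors as 12*(x - 3)*(x - 2)*(x + 2)*(x**2 + 5); partial fractions split f into directly integrable pieces: -(31*x - 33)/(1512*(x**2 + 5)) + 7/(1080*(x + 2)) + 11/(216*(x - 2)) - 31/(840*(x - 3)).
Check: d/dx[-31*log(x - 3)/840 + 11*log(x - 2)/216 + 7*log(x + 2)/1080 - 31*log(x**2 + 5)/3024 + 11*sqrt(5)*atan(sqrt(5)*x/5)/2520] = (-9*x - 4)/(12*x**5 - 36*x**4 + 12*x**3 - 36*x**2 - 240*x + 720), which equals f(x).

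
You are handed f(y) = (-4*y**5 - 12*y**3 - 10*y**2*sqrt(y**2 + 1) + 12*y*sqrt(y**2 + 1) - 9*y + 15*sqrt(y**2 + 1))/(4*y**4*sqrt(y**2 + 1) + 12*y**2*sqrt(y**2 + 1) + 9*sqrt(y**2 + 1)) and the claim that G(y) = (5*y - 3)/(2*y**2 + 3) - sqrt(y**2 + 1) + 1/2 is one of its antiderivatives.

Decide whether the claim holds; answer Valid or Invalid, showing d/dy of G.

d/dy[G] = (-4*y**5 - 12*y**3 - 10*y**2*sqrt(y**2 + 1) + 12*y*sqrt(y**2 + 1) - 9*y + 15*sqrt(y**2 + 1))/(4*y**4*sqrt(y**2 + 1) + 12*y**2*sqrt(y**2 + 1) + 9*sqrt(y**2 + 1))
This equals f(y) exactly, so the claim holds.

Valid - the claim checks out under differentiation.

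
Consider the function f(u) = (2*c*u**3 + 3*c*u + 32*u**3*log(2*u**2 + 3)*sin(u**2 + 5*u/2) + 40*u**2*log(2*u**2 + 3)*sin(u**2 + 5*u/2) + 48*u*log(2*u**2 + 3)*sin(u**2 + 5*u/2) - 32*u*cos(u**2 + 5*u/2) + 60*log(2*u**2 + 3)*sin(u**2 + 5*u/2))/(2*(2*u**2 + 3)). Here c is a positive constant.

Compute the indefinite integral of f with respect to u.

F(u) = c*u**2/4 - 4*log(2*u**2 + 3)*cos(u**2 + 5*u/2) + C

A candidate is checked by its d/du: the result must match f(u).
Check: d/du[c*u**2/4 - 4*log(2*u**2 + 3)*cos(u**2 + 5*u/2)] = (2*c*u**3 + 3*c*u + 32*u**3*log(2*u**2 + 3)*sin(u**2 + 5*u/2) + 40*u**2*log(2*u**2 + 3)*sin(u**2 + 5*u/2) + 48*u*log(2*u**2 + 3)*sin(u**2 + 5*u/2) - 32*u*cos(u**2 + 5*u/2) + 60*log(2*u**2 + 3)*sin(u**2 + 5*u/2))/(4*u**2 + 6), which equals f(u).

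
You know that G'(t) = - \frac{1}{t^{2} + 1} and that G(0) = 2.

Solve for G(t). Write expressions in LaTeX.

Check a candidate G(t) by differentiating: d/dt[G] must match the given G'(t).
A general antiderivative is - \operatorname{atan}{\left(t \right)} + C.
The condition gives C = 2 - (0) = 2.
So G(t) = 2 - \operatorname{atan}{\left(t \right)}.
Check: d/dt[2 - \operatorname{atan}{\left(t \right)}] = - \frac{1}{t^{2} + 1} = G'(t).

G(t) = 2 - \operatorname{atan}{\left(t \right)}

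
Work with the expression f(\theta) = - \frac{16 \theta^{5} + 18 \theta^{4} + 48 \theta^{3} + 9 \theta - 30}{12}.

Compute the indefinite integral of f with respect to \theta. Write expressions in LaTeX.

F(\theta) = - \frac{\theta \left(80 \theta^{5} + 108 \theta^{4} + 360 \theta^{3} + 135 \theta - 900\right)}{360} + C

A candidate is checked by its d/d\theta: the result must match f(\theta).
Check: d/d\theta[- \frac{\theta \left(80 \theta^{5} + 108 \theta^{4} + 360 \theta^{3} + 135 \theta - 900\right)}{360}] = - \frac{4 \theta^{5}}{3} - \frac{3 \theta^{4}}{2} - 4 \theta^{3} - \frac{3 \theta}{4} + \frac{5}{2}, which equals f(\theta).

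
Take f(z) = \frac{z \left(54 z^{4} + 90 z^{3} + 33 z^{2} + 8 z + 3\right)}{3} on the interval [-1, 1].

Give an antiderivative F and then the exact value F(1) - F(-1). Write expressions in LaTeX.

Antiderivative: F(z) = \frac{- 45 z^{4} - 4 z^{3} \left(- 3 z - 2\right)^{3} + 18 z^{2} - 45}{36}; value = \frac{124}{9}

An antiderivative F(z) passes only if d/dz[F] lands on f(z) exactly.
F(z) = \frac{- 45 z^{4} - 4 z^{3} \left(- 3 z - 2\right)^{3} + 18 z^{2} - 45}{36} is an antiderivative of f.
Check: d/dz[\frac{- 45 z^{4} - 4 z^{3} \left(- 3 z - 2\right)^{3} + 18 z^{2} - 45}{36}] = 18 z^{5} + 30 z^{4} + 11 z^{3} + \frac{8 z^{2}}{3} + z, which equals f(z).
F(1) = \frac{107}{9}; F(-1) = - \frac{17}{9}.
Integral = F(1) - F(-1) = \frac{124}{9}.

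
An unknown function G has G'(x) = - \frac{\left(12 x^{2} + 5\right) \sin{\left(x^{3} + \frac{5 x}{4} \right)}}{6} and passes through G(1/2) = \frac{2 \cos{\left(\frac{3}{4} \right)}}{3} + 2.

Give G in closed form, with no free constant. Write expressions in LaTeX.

G'(x) matches the chain-rule pattern g'(h)*h' with inner function h(x) = x^{3} + \frac{5 x}{4}; substituting u = h(x) collapses the integral.
A general antiderivative is \frac{2 \cos{\left(x^{3} + \frac{5 x}{4} \right)}}{3} + C.
The condition gives C = \frac{2 \cos{\left(\frac{3}{4} \right)}}{3} + 2 - (\frac{2 \cos{\left(\frac{3}{4} \right)}}{3}) = 2.
So G(x) = \frac{2 \left(\cos{\left(x^{3} + \frac{5 x}{4} \right)} + 3\right)}{3}.
Check: d/dx[\frac{2 \left(\cos{\left(x^{3} + \frac{5 x}{4} \right)} + 3\right)}{3}] = - 2 x^{2} \sin{\left(x^{3} + \frac{5 x}{4} \right)} - \frac{5 \sin{\left(x^{3} + \frac{5 x}{4} \right)}}{6}, which equals G'(x).

G(x) = \frac{2 \left(\cos{\left(x^{3} + \frac{5 x}{4} \right)} + 3\right)}{3}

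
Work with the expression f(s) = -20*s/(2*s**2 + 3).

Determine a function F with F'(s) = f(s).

The substitution u = 2*s**2 + 3 works: f is exactly (dF/du)*(du/ds) for that inner function.
Check: d/ds[-5*log(2*s**2 + 3)] = -20*s/(2*s**2 + 3) = f(s).

An antiderivative is F(s) = -5*log(2*s**2 + 3).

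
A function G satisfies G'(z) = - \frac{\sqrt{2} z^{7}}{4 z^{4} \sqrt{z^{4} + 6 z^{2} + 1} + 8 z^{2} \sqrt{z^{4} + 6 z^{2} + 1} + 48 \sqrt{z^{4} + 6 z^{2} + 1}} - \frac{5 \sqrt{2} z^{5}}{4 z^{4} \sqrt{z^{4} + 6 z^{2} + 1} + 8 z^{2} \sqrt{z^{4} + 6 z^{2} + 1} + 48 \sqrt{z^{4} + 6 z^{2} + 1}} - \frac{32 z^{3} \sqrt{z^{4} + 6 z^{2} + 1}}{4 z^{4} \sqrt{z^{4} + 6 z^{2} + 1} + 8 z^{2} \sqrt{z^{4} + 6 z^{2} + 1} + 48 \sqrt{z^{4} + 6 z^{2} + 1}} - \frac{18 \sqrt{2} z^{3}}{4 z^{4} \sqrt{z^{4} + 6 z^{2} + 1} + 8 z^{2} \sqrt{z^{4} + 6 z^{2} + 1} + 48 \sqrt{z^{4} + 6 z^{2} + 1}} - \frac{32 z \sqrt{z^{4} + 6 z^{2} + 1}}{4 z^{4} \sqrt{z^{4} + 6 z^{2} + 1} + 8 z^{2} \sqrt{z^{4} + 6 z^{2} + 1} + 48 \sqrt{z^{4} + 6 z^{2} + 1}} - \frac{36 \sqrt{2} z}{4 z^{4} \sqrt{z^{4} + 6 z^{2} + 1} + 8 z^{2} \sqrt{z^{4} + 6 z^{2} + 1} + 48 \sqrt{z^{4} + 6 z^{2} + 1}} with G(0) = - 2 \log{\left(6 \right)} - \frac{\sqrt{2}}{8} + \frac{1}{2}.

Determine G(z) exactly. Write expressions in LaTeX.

G(z) = - \frac{\sqrt{\frac{z^{4}}{2} + 3 z^{2} + \frac{1}{2}}}{4} - 2 \log{\left(\frac{z^{4}}{2} + z^{2} + 6 \right)} + \frac{1}{2}

Integrate term by term and add the pieces.
A general antiderivative is - \frac{\sqrt{\frac{z^{4}}{2} + 3 z^{2} + \frac{1}{2}}}{4} - 2 \log{\left(\frac{z^{4}}{2} + z^{2} + 6 \right)} + C.
The condition gives C = - 2 \log{\left(6 \right)} - \frac{\sqrt{2}}{8} + \frac{1}{2} - (- 2 \log{\left(6 \right)} - \frac{\sqrt{2}}{8}) = \frac{1}{2}.
So G(z) = - \frac{\sqrt{\frac{z^{4}}{2} + 3 z^{2} + \frac{1}{2}}}{4} - 2 \log{\left(\frac{z^{4}}{2} + z^{2} + 6 \right)} + \frac{1}{2}.
Check: d/dz[- \frac{\sqrt{\frac{z^{4}}{2} + 3 z^{2} + \frac{1}{2}}}{4} - 2 \log{\left(\frac{z^{4}}{2} + z^{2} + 6 \right)} + \frac{1}{2}] = \frac{- \sqrt{2} z^{7} - 5 \sqrt{2} z^{5} - 32 z^{3} \sqrt{z^{4} + 6 z^{2} + 1} - 18 \sqrt{2} z^{3} - 32 z \sqrt{z^{4} + 6 z^{2} + 1} - 36 \sqrt{2} z}{4 z^{4} \sqrt{z^{4} + 6 z^{2} + 1} + 8 z^{2} \sqrt{z^{4} + 6 z^{2} + 1} + 48 \sqrt{z^{4} + 6 z^{2} + 1}}, which equals G'(z).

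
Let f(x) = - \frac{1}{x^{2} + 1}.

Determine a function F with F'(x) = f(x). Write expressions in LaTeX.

An antiderivative is F(x) = - \operatorname{atan}{\left(x \right)}.

An antiderivative F(x) passes only if d/dx[F] lands on f(x) exactly.
Check: d/dx[- \operatorname{atan}{\left(x \right)}] = - \frac{1}{x^{2} + 1} = f(x).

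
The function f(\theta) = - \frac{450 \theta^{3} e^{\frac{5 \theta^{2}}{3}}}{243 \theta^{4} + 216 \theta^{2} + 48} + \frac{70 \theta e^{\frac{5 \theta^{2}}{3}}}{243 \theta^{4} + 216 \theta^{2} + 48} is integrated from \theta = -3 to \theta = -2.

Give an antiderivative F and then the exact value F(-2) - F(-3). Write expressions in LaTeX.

Antiderivative: F(\theta) = - \frac{5 e^{\frac{5 \theta^{2}}{3}}}{9 \theta^{2} + 4}; value = - \frac{e^{\frac{20}{3}}}{8} + \frac{e^{15}}{17}

f has the shape u'v + uv' for u = - \frac{5}{3 \left(3 \theta^{2} + \frac{4}{3}\right)} and v = e^{\frac{5 \theta^{2}}{3}} — it is the derivative of the product u*v.
F(\theta) = - \frac{5 e^{\frac{5 \theta^{2}}{3}}}{9 \theta^{2} + 4} is an antiderivative of f.
Check: d/d\theta[- \frac{5 e^{\frac{5 \theta^{2}}{3}}}{9 \theta^{2} + 4}] = \frac{- 450 \theta^{3} e^{\frac{5 \theta^{2}}{3}} + 70 \theta e^{\frac{5 \theta^{2}}{3}}}{243 \theta^{4} + 216 \theta^{2} + 48}, which equals f(\theta).
F(-2) = - \frac{e^{\frac{20}{3}}}{8}; F(-3) = - \frac{e^{15}}{17}.
Integral = F(-2) - F(-3) = - \frac{e^{\frac{20}{3}}}{8} + \frac{e^{15}}{17}.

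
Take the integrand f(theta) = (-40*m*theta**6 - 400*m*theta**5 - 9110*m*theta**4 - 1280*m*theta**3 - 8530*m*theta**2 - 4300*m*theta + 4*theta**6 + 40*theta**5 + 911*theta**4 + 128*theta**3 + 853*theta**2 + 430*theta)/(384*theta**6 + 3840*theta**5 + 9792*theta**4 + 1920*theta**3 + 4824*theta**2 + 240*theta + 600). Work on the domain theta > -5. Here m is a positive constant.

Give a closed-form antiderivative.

f has the shape u'v + uv' for u = (3*theta/2 + 3/2)/(4*theta**2 + 1) - 1/(3*(theta + 5)) and v = -5*m*theta**2/2 + theta**2/4 — it is the derivative of the product u*v.
Check: d/dtheta[-15*m*theta**3/(16*theta**2 + 4) - 15*m*theta**2/(16*theta**2 + 4) + 5*m*theta**2/(6*theta + 30) + 3*theta**3/(32*theta**2 + 8) + 3*theta**2/(32*theta**2 + 8) - theta**2/(12*theta + 60)] = (-40*m*theta**6 - 400*m*theta**5 - 9110*m*theta**4 - 1280*m*theta**3 - 8530*m*theta**2 - 4300*m*theta + 4*theta**6 + 40*theta**5 + 911*theta**4 + 128*theta**3 + 853*theta**2 + 430*theta)/(384*theta**6 + 3840*theta**5 + 9792*theta**4 + 1920*theta**3 + 4824*theta**2 + 240*theta + 600) = f(theta).

An antiderivative is F(theta) = -15*m*theta**3/(16*theta**2 + 4) - 15*m*theta**2/(16*theta**2 + 4) + 5*m*theta**2/(6*theta + 30) + 3*theta**3/(32*theta**2 + 8) + 3*theta**2/(32*theta**2 + 8) - theta**2/(12*theta + 60).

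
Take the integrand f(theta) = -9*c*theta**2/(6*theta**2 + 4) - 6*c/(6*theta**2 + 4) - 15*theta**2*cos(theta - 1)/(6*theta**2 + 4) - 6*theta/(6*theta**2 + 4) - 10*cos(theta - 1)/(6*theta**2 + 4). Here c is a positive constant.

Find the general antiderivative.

F(theta) = -(3*c*theta + log(3*theta**2/2 + 1) + 5*sin(theta - 1))/2 + C

The integrand splits into summands that can be handled one at a time.
Check: d/dtheta[-(3*c*theta + log(3*theta**2/2 + 1) + 5*sin(theta - 1))/2] = (-9*c*theta**2 - 6*c - 15*theta**2*cos(theta - 1) - 6*theta - 10*cos(theta - 1))/(6*theta**2 + 4), which equals f(theta).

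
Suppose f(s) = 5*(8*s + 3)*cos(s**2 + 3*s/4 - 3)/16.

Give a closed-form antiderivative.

An antiderivative is F(s) = 5*sin(s**2 + 3*s/4 - 3)/4.

f matches the chain-rule pattern g'(h)*h' with inner function h(s) = s**2 + 3*s/4 - 3; substituting u = h(s) collapses the integral.
Check: d/ds[5*sin(s**2 + 3*s/4 - 3)/4] = 5*s*cos(s**2 + 3*s/4 - 3)/2 + 15*cos(s**2 + 3*s/4 - 3)/16, which equals f(s).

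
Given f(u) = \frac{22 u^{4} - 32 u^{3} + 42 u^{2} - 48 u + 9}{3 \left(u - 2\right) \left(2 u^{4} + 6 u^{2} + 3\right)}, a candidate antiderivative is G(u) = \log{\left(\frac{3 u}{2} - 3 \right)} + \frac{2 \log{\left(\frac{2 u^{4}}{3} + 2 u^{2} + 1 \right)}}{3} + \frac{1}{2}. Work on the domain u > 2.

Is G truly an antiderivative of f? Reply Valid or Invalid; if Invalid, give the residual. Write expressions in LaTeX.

d/du[G] = \frac{22 u^{4} - 32 u^{3} + 42 u^{2} - 48 u + 9}{6 u^{5} - 12 u^{4} + 18 u^{3} - 36 u^{2} + 9 u - 18}
This equals f(u) exactly, so the claim holds.

Valid - differentiating G returns exactly f.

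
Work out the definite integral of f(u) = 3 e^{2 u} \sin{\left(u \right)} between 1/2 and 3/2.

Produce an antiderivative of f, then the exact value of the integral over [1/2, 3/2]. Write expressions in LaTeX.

A candidate is checked by its d/du: the result must match f(u).
F(u) = \frac{6 e^{2 u} \sin{\left(u \right)}}{5} - \frac{3 e^{2 u} \cos{\left(u \right)}}{5} is an antiderivative of f.
Check: d/du[\frac{6 e^{2 u} \sin{\left(u \right)}}{5} - \frac{3 e^{2 u} \cos{\left(u \right)}}{5}] = 3 e^{2 u} \sin{\left(u \right)} = f(u).
F(3/2) = - \frac{3 e^{3} \cos{\left(\frac{3}{2} \right)}}{5} + \frac{6 e^{3} \sin{\left(\frac{3}{2} \right)}}{5}; F(1/2) = - \frac{3 e \cos{\left(\frac{1}{2} \right)}}{5} + \frac{6 e \sin{\left(\frac{1}{2} \right)}}{5}.
Integral = F(3/2) - F(1/2) = - \frac{6 e \sin{\left(\frac{1}{2} \right)}}{5} - \frac{3 e^{3} \cos{\left(\frac{3}{2} \right)}}{5} + \frac{3 e \cos{\left(\frac{1}{2} \right)}}{5} + \frac{6 e^{3} \sin{\left(\frac{3}{2} \right)}}{5}.

Antiderivative: F(u) = \frac{6 e^{2 u} \sin{\left(u \right)}}{5} - \frac{3 e^{2 u} \cos{\left(u \right)}}{5}; value = - \frac{6 e \sin{\left(\frac{1}{2} \right)}}{5} - \frac{3 e^{3} \cos{\left(\frac{3}{2} \right)}}{5} + \frac{3 e \cos{\left(\frac{1}{2} \right)}}{5} + \frac{6 e^{3} \sin{\left(\frac{3}{2} \right)}}{5}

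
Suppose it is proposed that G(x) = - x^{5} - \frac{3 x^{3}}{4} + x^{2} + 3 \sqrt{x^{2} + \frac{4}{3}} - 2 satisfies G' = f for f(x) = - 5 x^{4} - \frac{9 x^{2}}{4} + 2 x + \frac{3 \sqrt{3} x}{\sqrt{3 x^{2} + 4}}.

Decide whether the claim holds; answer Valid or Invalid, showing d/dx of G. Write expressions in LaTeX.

d/dx[G] = \frac{- 20 x^{4} \sqrt{3 x^{2} + 4} - 9 x^{2} \sqrt{3 x^{2} + 4} + 8 x \sqrt{3 x^{2} + 4} + 12 \sqrt{3} x}{4 \sqrt{3 x^{2} + 4}}
This equals f(x) exactly, so the claim holds.

Valid. The derivative of G reproduces f.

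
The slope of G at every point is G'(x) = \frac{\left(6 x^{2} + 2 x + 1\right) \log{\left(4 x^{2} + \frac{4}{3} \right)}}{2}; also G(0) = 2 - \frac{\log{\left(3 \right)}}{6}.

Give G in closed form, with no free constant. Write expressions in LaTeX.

G(x) = x^{3} \log{\left(4 x^{2} + \frac{4}{3} \right)} - \frac{2 x^{3}}{3} + \frac{x^{2} \log{\left(4 x^{2} + \frac{4}{3} \right)}}{2} - \frac{x^{2}}{2} + \frac{x \log{\left(4 x^{2} + \frac{4}{3} \right)}}{2} - \frac{x}{3} + \frac{\log{\left(x^{2} + \frac{1}{3} \right)}}{6} + \frac{\sqrt{3} \operatorname{atan}{\left(\sqrt{3} x \right)}}{9} + 2

For G(x) to be correct, d/dx[G] must agree with the stated G'(x) identically.
A general antiderivative is - \frac{2 x^{3}}{3} - \frac{x^{2}}{2} - \frac{x}{3} + \left(x^{3} + \frac{x^{2}}{2} + \frac{x}{2}\right) \log{\left(4 x^{2} + \frac{4}{3} \right)} + \frac{\log{\left(x^{2} + \frac{1}{3} \right)}}{6} + \frac{\sqrt{3} \operatorname{atan}{\left(\sqrt{3} x \right)}}{9} + C.
The condition gives C = 2 - \frac{\log{\left(3 \right)}}{6} - (- \frac{\log{\left(3 \right)}}{6}) = 2.
So G(x) = x^{3} \log{\left(4 x^{2} + \frac{4}{3} \right)} - \frac{2 x^{3}}{3} + \frac{x^{2} \log{\left(4 x^{2} + \frac{4}{3} \right)}}{2} - \frac{x^{2}}{2} + \frac{x \log{\left(4 x^{2} + \frac{4}{3} \right)}}{2} - \frac{x}{3} + \frac{\log{\left(x^{2} + \frac{1}{3} \right)}}{6} + \frac{\sqrt{3} \operatorname{atan}{\left(\sqrt{3} x \right)}}{9} + 2.
Check: d/dx[x^{3} \log{\left(4 x^{2} + \frac{4}{3} \right)} - \frac{2 x^{3}}{3} + \frac{x^{2} \log{\left(4 x^{2} + \frac{4}{3} \right)}}{2} - \frac{x^{2}}{2} + \frac{x \log{\left(4 x^{2} + \frac{4}{3} \right)}}{2} - \frac{x}{3} + \frac{\log{\left(x^{2} + \frac{1}{3} \right)}}{6} + \frac{\sqrt{3} \operatorname{atan}{\left(\sqrt{3} x \right)}}{9} + 2] = 3 x^{2} \log{\left(x^{2} + \frac{1}{3} \right)} + 6 x^{2} \log{\left(2 \right)} + x \log{\left(x^{2} + \frac{1}{3} \right)} + 2 x \log{\left(2 \right)} + \frac{\log{\left(x^{2} + \frac{1}{3} \right)}}{2} + \log{\left(2 \right)}, which equals G'(x).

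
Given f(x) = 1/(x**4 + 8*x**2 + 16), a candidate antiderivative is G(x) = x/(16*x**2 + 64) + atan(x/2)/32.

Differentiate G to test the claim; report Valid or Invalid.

d/dx[G] = 1/(2*x**4 + 16*x**2 + 32)
d/dx[G] - f(x) = -1/(2*x**4 + 16*x**2 + 32) != 0.

Invalid: d/dx[G] - f = -1/(2*x**4 + 16*x**2 + 32), which is not 0.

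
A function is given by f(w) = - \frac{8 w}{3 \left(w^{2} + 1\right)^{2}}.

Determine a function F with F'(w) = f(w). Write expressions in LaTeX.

An antiderivative is F(w) = \frac{4}{3 \left(w^{2} + 1\right)}.

f matches the chain-rule pattern g'(h)*h' with inner function h(w) = w^{2} + 1; substituting u = h(w) collapses the integral.
Check: d/dw[\frac{4}{3 \left(w^{2} + 1\right)}] = - \frac{8 w}{3 w^{4} + 6 w^{2} + 3}, which equals f(w).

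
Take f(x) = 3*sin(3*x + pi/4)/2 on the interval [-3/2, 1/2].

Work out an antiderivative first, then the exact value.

Antiderivative: F(x) = -cos(3*x + pi/4)/2; value = sin(pi/4 + 9/2)/2 - cos(pi/4 + 3/2)/2

Check any antiderivative F(x) by computing F'(x) and comparing it with f(x).
F(x) = -cos(3*x + pi/4)/2 is an antiderivative of f.
Check: d/dx[-cos(3*x + pi/4)/2] = 3*sin(3*x + pi/4)/2 = f(x).
F(1/2) = -cos(pi/4 + 3/2)/2; F(-3/2) = -sin(pi/4 + 9/2)/2.
Integral = F(1/2) - F(-3/2) = sin(pi/4 + 9/2)/2 - cos(pi/4 + 3/2)/2.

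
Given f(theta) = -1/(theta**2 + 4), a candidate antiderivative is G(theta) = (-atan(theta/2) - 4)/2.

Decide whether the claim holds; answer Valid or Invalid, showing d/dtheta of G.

Valid. The derivative of G reproduces f.

d/dtheta[G] = -1/(theta**2 + 4)
This equals f(theta) exactly, so the claim holds.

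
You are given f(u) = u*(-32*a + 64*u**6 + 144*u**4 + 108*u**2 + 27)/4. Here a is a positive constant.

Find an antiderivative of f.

An antiderivative is F(u) = (-512*a*u**2 + (-4*u**2 - 3)**4)/128.

Check any antiderivative F(u) by computing F'(u) and comparing it with f(u).
Check: d/du[(-512*a*u**2 + (-4*u**2 - 3)**4)/128] = -8*a*u + 16*u**7 + 36*u**5 + 27*u**3 + 27*u/4, which equals f(u).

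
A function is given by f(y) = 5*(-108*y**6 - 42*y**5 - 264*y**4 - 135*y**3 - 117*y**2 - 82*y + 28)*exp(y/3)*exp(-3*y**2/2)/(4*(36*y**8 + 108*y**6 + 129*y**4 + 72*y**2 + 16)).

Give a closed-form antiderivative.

An antiderivative is F(y) = (30*y*exp(y/3)*exp(-3*y**2/2) + 15*exp(y/3)*exp(-3*y**2/2))/(24*y**4 + 36*y**2 + 16).

Any candidate F(y) must reproduce f(y) exactly when differentiated.
Check: d/dy[(30*y*exp(y/3)*exp(-3*y**2/2) + 15*exp(y/3)*exp(-3*y**2/2))/(24*y**4 + 36*y**2 + 16)] = (-540*y**6*exp(y/3) - 210*y**5*exp(y/3) - 1320*y**4*exp(y/3) - 675*y**3*exp(y/3) - 585*y**2*exp(y/3) - 410*y*exp(y/3) + 140*exp(y/3))/(144*y**8*exp(3*y**2/2) + 432*y**6*exp(3*y**2/2) + 516*y**4*exp(3*y**2/2) + 288*y**2*exp(3*y**2/2) + 64*exp(3*y**2/2)), which equals f(y).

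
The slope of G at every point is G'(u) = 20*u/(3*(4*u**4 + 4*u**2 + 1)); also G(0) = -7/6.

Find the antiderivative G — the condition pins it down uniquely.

G(u) = (6*u**2 - 7)/(12*u**2 + 6)

The substitution w = 2*u**2 + 1 works: G'(u) is exactly (dG/dw)*(dw/du) for that inner function.
A general antiderivative is -5/(3*(2*u**2 + 1)) + C.
The condition gives C = -7/6 - (-5/3) = 1/2.
So G(u) = (6*u**2 - 7)/(12*u**2 + 6).
Check: d/du[(6*u**2 - 7)/(12*u**2 + 6)] = 20*u/(12*u**4 + 12*u**2 + 3), which equals G'(u).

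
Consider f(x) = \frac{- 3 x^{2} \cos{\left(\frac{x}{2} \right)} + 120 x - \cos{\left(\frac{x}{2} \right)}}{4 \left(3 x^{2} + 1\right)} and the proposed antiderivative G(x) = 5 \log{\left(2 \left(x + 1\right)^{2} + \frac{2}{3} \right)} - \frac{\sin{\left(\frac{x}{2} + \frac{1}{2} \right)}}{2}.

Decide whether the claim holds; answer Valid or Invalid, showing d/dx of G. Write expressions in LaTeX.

Invalid: d/dx[G] - f = \frac{9 x^{4} \cos{\left(\frac{x}{2} \right)} - 9 x^{4} \cos{\left(\frac{x}{2} + \frac{1}{2} \right)} + 18 x^{3} \cos{\left(\frac{x}{2} \right)} - 18 x^{3} \cos{\left(\frac{x}{2} + \frac{1}{2} \right)} + 15 x^{2} \cos{\left(\frac{x}{2} \right)} - 15 x^{2} \cos{\left(\frac{x}{2} + \frac{1}{2} \right)} - 360 x^{2} + 6 x \cos{\left(\frac{x}{2} \right)} - 6 x \cos{\left(\frac{x}{2} + \frac{1}{2} \right)} - 360 x + 4 \cos{\left(\frac{x}{2} \right)} - 4 \cos{\left(\frac{x}{2} + \frac{1}{2} \right)} + 120}{36 x^{4} + 72 x^{3} + 60 x^{2} + 24 x + 16}, which is not 0.

d/dx[G] = \frac{- 3 x^{2} \cos{\left(\frac{x}{2} + \frac{1}{2} \right)} - 6 x \cos{\left(\frac{x}{2} + \frac{1}{2} \right)} + 120 x - 4 \cos{\left(\frac{x}{2} + \frac{1}{2} \right)} + 120}{12 x^{2} + 24 x + 16}
d/dx[G] - f(x) = \frac{9 x^{4} \cos{\left(\frac{x}{2} \right)} - 9 x^{4} \cos{\left(\frac{x}{2} + \frac{1}{2} \right)} + 18 x^{3} \cos{\left(\frac{x}{2} \right)} - 18 x^{3} \cos{\left(\frac{x}{2} + \frac{1}{2} \right)} + 15 x^{2} \cos{\left(\frac{x}{2} \right)} - 15 x^{2} \cos{\left(\frac{x}{2} + \frac{1}{2} \right)} - 360 x^{2} + 6 x \cos{\left(\frac{x}{2} \right)} - 6 x \cos{\left(\frac{x}{2} + \frac{1}{2} \right)} - 360 x + 4 \cos{\left(\frac{x}{2} \right)} - 4 \cos{\left(\frac{x}{2} + \frac{1}{2} \right)} + 120}{36 x^{4} + 72 x^{3} + 60 x^{2} + 24 x + 16} != 0.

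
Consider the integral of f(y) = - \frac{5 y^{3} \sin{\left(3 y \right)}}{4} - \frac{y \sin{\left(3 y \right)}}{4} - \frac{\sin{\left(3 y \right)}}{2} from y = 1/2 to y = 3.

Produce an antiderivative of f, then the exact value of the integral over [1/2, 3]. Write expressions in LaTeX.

Antiderivative: F(y) = \frac{5 y^{3} \cos{\left(3 y \right)}}{12} - \frac{5 y^{2} \sin{\left(3 y \right)}}{12} - \frac{7 y \cos{\left(3 y \right)}}{36} + \frac{7 \sin{\left(3 y \right)}}{108} + \frac{\cos{\left(3 y \right)}}{6}; value = \frac{65 \cos{\left(9 \right)}}{6} - \frac{199 \sin{\left(9 \right)}}{54} - \frac{35 \cos{\left(\frac{3}{2} \right)}}{288} + \frac{17 \sin{\left(\frac{3}{2} \right)}}{432}

Integrate term by term and add the pieces.
F(y) = \frac{5 y^{3} \cos{\left(3 y \right)}}{12} - \frac{5 y^{2} \sin{\left(3 y \right)}}{12} - \frac{7 y \cos{\left(3 y \right)}}{36} + \frac{7 \sin{\left(3 y \right)}}{108} + \frac{\cos{\left(3 y \right)}}{6} is an antiderivative of f.
Check: d/dy[\frac{5 y^{3} \cos{\left(3 y \right)}}{12} - \frac{5 y^{2} \sin{\left(3 y \right)}}{12} - \frac{7 y \cos{\left(3 y \right)}}{36} + \frac{7 \sin{\left(3 y \right)}}{108} + \frac{\cos{\left(3 y \right)}}{6}] = - \frac{5 y^{3} \sin{\left(3 y \right)}}{4} - \frac{y \sin{\left(3 y \right)}}{4} - \frac{\sin{\left(3 y \right)}}{2} = f(y).
F(3) = \frac{65 \cos{\left(9 \right)}}{6} - \frac{199 \sin{\left(9 \right)}}{54}; F(1/2) = - \frac{17 \sin{\left(\frac{3}{2} \right)}}{432} + \frac{35 \cos{\left(\frac{3}{2} \right)}}{288}.
Integral = F(3) - F(1/2) = \frac{65 \cos{\left(9 \right)}}{6} - \frac{199 \sin{\left(9 \right)}}{54} - \frac{35 \cos{\left(\frac{3}{2} \right)}}{288} + \frac{17 \sin{\left(\frac{3}{2} \right)}}{432}.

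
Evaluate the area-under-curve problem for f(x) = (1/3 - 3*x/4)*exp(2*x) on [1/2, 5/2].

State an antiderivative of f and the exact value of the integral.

Recognize the product-rule pattern: f = u'v + uv' with u = 17/48 - 3*x/8, v = exp(2*x), so integration by parts undoes it.
F(x) = (17 - 18*x)*exp(2*x)/48 is an antiderivative of f.
Check: d/dx[(17 - 18*x)*exp(2*x)/48] = -3*x*exp(2*x)/4 + exp(2*x)/3, which equals f(x).
F(5/2) = -7*exp(5)/12; F(1/2) = exp(1)/6.
Integral = F(5/2) - F(1/2) = -7*exp(5)/12 - exp(1)/6.

Antiderivative: F(x) = (17 - 18*x)*exp(2*x)/48; value = -7*exp(5)/12 - exp(1)/6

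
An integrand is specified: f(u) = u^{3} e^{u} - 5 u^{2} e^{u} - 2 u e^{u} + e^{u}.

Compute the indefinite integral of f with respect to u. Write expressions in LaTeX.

f has the shape v'r + vr' for v = u^{3} - 8 u^{2} + 14 u - 13 and r = e^{u} — it is the derivative of the product v*r.
Check: d/du[u^{3} e^{u} - 8 u^{2} e^{u} + 14 u e^{u} - 13 e^{u}] = u^{3} e^{u} - 5 u^{2} e^{u} - 2 u e^{u} + e^{u} = f(u).

F(u) = u^{3} e^{u} - 8 u^{2} e^{u} + 14 u e^{u} - 13 e^{u} + C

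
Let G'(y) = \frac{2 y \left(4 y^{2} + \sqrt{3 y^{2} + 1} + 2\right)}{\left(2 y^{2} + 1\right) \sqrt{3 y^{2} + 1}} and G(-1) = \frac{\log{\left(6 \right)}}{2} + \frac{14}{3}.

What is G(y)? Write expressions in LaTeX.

G(y) = \frac{4 \sqrt{3 y^{2} + 1}}{3} + \frac{\log{\left(4 y^{2} + 2 \right)}}{2} + 2

A candidate passes only if d/dy[G] lands on the given G'(y) exactly.
A general antiderivative is \frac{4 \sqrt{3 y^{2} + 1}}{3} + \frac{\log{\left(4 y^{2} + 2 \right)}}{2} + C.
The condition gives C = \frac{\log{\left(6 \right)}}{2} + \frac{14}{3} - (\frac{\log{\left(6 \right)}}{2} + \frac{8}{3}) = 2.
So G(y) = \frac{4 \sqrt{3 y^{2} + 1}}{3} + \frac{\log{\left(4 y^{2} + 2 \right)}}{2} + 2.
Check: d/dy[\frac{4 \sqrt{3 y^{2} + 1}}{3} + \frac{\log{\left(4 y^{2} + 2 \right)}}{2} + 2] = \frac{8 y^{3} + 2 y \sqrt{3 y^{2} + 1} + 4 y}{2 y^{2} \sqrt{3 y^{2} + 1} + \sqrt{3 y^{2} + 1}}, which equals G'(y).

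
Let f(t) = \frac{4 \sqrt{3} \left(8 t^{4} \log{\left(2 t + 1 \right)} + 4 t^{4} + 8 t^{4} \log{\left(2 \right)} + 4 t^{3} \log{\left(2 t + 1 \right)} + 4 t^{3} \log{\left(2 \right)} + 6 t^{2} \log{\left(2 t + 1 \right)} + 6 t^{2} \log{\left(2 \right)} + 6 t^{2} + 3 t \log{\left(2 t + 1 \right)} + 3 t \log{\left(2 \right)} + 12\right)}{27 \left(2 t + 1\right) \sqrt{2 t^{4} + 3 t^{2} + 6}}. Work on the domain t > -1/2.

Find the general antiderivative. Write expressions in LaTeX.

F(t) = \frac{\sqrt{3} \left(4 \sqrt{2 t^{4} + 3 t^{2} + 6} \log{\left(2 t + 1 \right)} + 4 \sqrt{2 t^{4} + 3 t^{2} + 6} \log{\left(2 \right)}\right)}{27} + C

f has the shape u'v + uv' for u = \frac{4 \sqrt{\frac{2 t^{4}}{3} + t^{2} + 2}}{9} and v = \log{\left(4 t + 2 \right)} — it is the derivative of the product u*v.
Check: d/dt[\frac{\sqrt{3} \left(4 \sqrt{2 t^{4} + 3 t^{2} + 6} \log{\left(2 t + 1 \right)} + 4 \sqrt{2 t^{4} + 3 t^{2} + 6} \log{\left(2 \right)}\right)}{27}] = \frac{32 \sqrt{3} t^{4} \log{\left(2 t + 1 \right)} + 16 \sqrt{3} t^{4} + 32 \sqrt{3} t^{4} \log{\left(2 \right)} + 16 \sqrt{3} t^{3} \log{\left(2 t + 1 \right)} + 16 \sqrt{3} t^{3} \log{\left(2 \right)} + 24 \sqrt{3} t^{2} \log{\left(2 t + 1 \right)} + 24 \sqrt{3} t^{2} \log{\left(2 \right)} + 24 \sqrt{3} t^{2} + 12 \sqrt{3} t \log{\left(2 t + 1 \right)} + 12 \sqrt{3} t \log{\left(2 \right)} + 48 \sqrt{3}}{54 t \sqrt{2 t^{4} + 3 t^{2} + 6} + 27 \sqrt{2 t^{4} + 3 t^{2} + 6}}, which equals f(t).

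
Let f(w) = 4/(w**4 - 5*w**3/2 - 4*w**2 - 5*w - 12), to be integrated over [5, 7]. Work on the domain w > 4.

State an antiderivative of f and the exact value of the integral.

The denominator factors as (w - 4)*(2*w + 3)*(w**2 + 2); partial fractions split f into directly integrable pieces: 4*(5*w - 16)/(153*(w**2 + 2)) - 64/(187*(2*w + 3)) + 4/(99*(w - 4)).
F(w) = 4*log(w - 4)/99 - 32*log(w + 3/2)/187 + 10*log(w**2 + 2)/153 - 32*sqrt(2)*atan(sqrt(2)*w/2)/153 is an antiderivative of f.
Check: d/dw[4*log(w - 4)/99 - 32*log(w + 3/2)/187 + 10*log(w**2 + 2)/153 - 32*sqrt(2)*atan(sqrt(2)*w/2)/153] = 8/(2*w**4 - 5*w**3 - 8*w**2 - 10*w - 24), which equals f(w).
F(7) = -32*sqrt(2)*atan(7*sqrt(2)/2)/153 - 32*log(17/2)/187 + 4*log(3)/99 + 10*log(51)/153; F(5) = -32*sqrt(2)*atan(5*sqrt(2)/2)/153 - 32*log(13/2)/187 + 10*log(27)/153.
Integral = F(7) - F(5) = -32*sqrt(2)*atan(7*sqrt(2)/2)/153 - 32*log(17/2)/187 - 10*log(27)/153 + 4*log(3)/99 + 10*log(51)/153 + 32*log(13/2)/187 + 32*sqrt(2)*atan(5*sqrt(2)/2)/153.

Antiderivative: F(w) = 4*log(w - 4)/99 - 32*log(w + 3/2)/187 + 10*log(w**2 + 2)/153 - 32*sqrt(2)*atan(sqrt(2)*w/2)/153; value = -32*sqrt(2)*atan(7*sqrt(2)/2)/153 - 32*log(17/2)/187 - 10*log(27)/153 + 4*log(3)/99 + 10*log(51)/153 + 32*log(13/2)/187 + 32*sqrt(2)*atan(5*sqrt(2)/2)/153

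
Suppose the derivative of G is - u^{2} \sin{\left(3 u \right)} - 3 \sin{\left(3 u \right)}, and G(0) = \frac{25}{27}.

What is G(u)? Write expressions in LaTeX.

The integrand splits into summands that can be handled one at a time.
A general antiderivative is \frac{u^{2} \cos{\left(3 u \right)}}{3} - \frac{2 u \sin{\left(3 u \right)}}{9} + \frac{25 \cos{\left(3 u \right)}}{27} + C.
The condition gives C = \frac{25}{27} - (\frac{25}{27}) = 0.
So G(u) = \frac{u^{2} \cos{\left(3 u \right)}}{3} - \frac{2 u \sin{\left(3 u \right)}}{9} + \frac{25 \cos{\left(3 u \right)}}{27}.
Check: d/du[\frac{u^{2} \cos{\left(3 u \right)}}{3} - \frac{2 u \sin{\left(3 u \right)}}{9} + \frac{25 \cos{\left(3 u \right)}}{27}] = - u^{2} \sin{\left(3 u \right)} - 3 \sin{\left(3 u \right)} = G'(u).

G(u) = \frac{u^{2} \cos{\left(3 u \right)}}{3} - \frac{2 u \sin{\left(3 u \right)}}{9} + \frac{25 \cos{\left(3 u \right)}}{27}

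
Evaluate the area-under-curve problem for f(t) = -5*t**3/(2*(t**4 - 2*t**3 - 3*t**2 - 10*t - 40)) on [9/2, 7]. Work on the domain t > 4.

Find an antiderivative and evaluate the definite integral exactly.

Antiderivative: F(t) = -80*log(t - 4)/63 - 10*log(t + 2)/27 - 325*log(t**2 + 5)/756 - 25*sqrt(5)*atan(sqrt(5)*t/5)/189; value = -325*log(54)/756 - 80*log(3)/63 - 80*log(2)/63 - 10*log(9)/27 - 25*sqrt(5)*atan(7*sqrt(5)/5)/189 + 25*sqrt(5)*atan(9*sqrt(5)/10)/189 + 10*log(13/2)/27 + 325*log(101/4)/756

Factor the denominator (2*(t - 4)*(t + 2)*(t**2 + 5)) and decompose: f = -25*(13*t + 10)/(378*(t**2 + 5)) - 10/(27*(t + 2)) - 80/(63*(t - 4)); each piece integrates to a log, atan, or power term.
F(t) = -80*log(t - 4)/63 - 10*log(t + 2)/27 - 325*log(t**2 + 5)/756 - 25*sqrt(5)*atan(sqrt(5)*t/5)/189 is an antiderivative of f.
Check: d/dt[-80*log(t - 4)/63 - 10*log(t + 2)/27 - 325*log(t**2 + 5)/756 - 25*sqrt(5)*atan(sqrt(5)*t/5)/189] = -5*t**3/(2*t**4 - 4*t**3 - 6*t**2 - 20*t - 80), which equals f(t).
F(7) = -325*log(54)/756 - 80*log(3)/63 - 10*log(9)/27 - 25*sqrt(5)*atan(7*sqrt(5)/5)/189; F(9/2) = -325*log(101/4)/756 - 10*log(13/2)/27 - 25*sqrt(5)*atan(9*sqrt(5)/10)/189 + 80*log(2)/63.
Integral = F(7) - F(9/2) = -325*log(54)/756 - 80*log(3)/63 - 80*log(2)/63 - 10*log(9)/27 - 25*sqrt(5)*atan(7*sqrt(5)/5)/189 + 25*sqrt(5)*atan(9*sqrt(5)/10)/189 + 10*log(13/2)/27 + 325*log(101/4)/756.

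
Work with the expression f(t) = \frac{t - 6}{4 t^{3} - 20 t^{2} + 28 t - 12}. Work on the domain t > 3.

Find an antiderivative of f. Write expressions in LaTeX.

An antiderivative is F(t) = \frac{- 3 t \log{\left(t - 3 \right)} + 3 t \log{\left(t - 1 \right)} + 3 \log{\left(t - 3 \right)} - 3 \log{\left(t - 1 \right)} - 10}{16 t - 16}.

The denominator factors as 4 \left(t - 3\right) \left(t - 1\right)^{2}; partial fractions split f into directly integrable pieces: \frac{3}{16 \left(t - 1\right)} + \frac{5}{8 \left(t - 1\right)^{2}} - \frac{3}{16 \left(t - 3\right)}.
Check: d/dt[\frac{- 3 t \log{\left(t - 3 \right)} + 3 t \log{\left(t - 1 \right)} + 3 \log{\left(t - 3 \right)} - 3 \log{\left(t - 1 \right)} - 10}{16 t - 16}] = \frac{t - 6}{4 t^{3} - 20 t^{2} + 28 t - 12} = f(t).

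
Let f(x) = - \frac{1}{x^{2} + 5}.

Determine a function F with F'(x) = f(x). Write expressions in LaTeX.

An antiderivative is F(x) = - \frac{\sqrt{5} \operatorname{atan}{\left(\frac{\sqrt{5} x}{5} \right)}}{5}.

Any candidate F(x) must reproduce f(x) exactly when differentiated.
Check: d/dx[- \frac{\sqrt{5} \operatorname{atan}{\left(\frac{\sqrt{5} x}{5} \right)}}{5}] = - \frac{1}{x^{2} + 5} = f(x).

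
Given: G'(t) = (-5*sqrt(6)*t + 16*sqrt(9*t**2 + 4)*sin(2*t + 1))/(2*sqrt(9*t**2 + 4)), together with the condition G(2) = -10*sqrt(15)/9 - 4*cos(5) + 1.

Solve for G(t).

The proposed G(t) is checked by its d/dt: the result must match the given G'(t).
A general antiderivative is -5*sqrt(3*t**2/2 + 2/3)/3 - 4*cos(2*t + 1) + C.
The condition gives C = -10*sqrt(15)/9 - 4*cos(5) + 1 - (-10*sqrt(15)/9 - 4*cos(5)) = 1.
So G(t) = -(5*sqrt(6)*sqrt(9*t**2 + 4) + 72*cos(2*t + 1) - 18)/18.
Check: d/dt[-(5*sqrt(6)*sqrt(9*t**2 + 4) + 72*cos(2*t + 1) - 18)/18] = (-5*sqrt(6)*t + 16*sqrt(9*t**2 + 4)*sin(2*t + 1))/(2*sqrt(9*t**2 + 4)) = G'(t).

G(t) = -(5*sqrt(6)*sqrt(9*t**2 + 4) + 72*cos(2*t + 1) - 18)/18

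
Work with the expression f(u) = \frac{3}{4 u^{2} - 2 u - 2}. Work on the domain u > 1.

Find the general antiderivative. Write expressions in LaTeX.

Factor the denominator (2 \left(u - 1\right) \left(2 u + 1\right)) and decompose: f = - \frac{1}{2 u + 1} + \frac{1}{2 \left(u - 1\right)}; each piece integrates to a log, atan, or power term.
Check: d/du[- \frac{- \log{\left(u - 1 \right)} + \log{\left(u + \frac{1}{2} \right)}}{2}] = \frac{3}{4 u^{2} - 2 u - 2} = f(u).

F(u) = - \frac{- \log{\left(u - 1 \right)} + \log{\left(u + \frac{1}{2} \right)}}{2} + C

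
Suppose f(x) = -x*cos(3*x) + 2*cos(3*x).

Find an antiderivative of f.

The integrand splits into summands that can be handled one at a time.
Check: d/dx[(-3*x*sin(3*x) + 6*sin(3*x) - cos(3*x))/9] = -x*cos(3*x) + 2*cos(3*x) = f(x).

An antiderivative is F(x) = (-3*x*sin(3*x) + 6*sin(3*x) - cos(3*x))/9.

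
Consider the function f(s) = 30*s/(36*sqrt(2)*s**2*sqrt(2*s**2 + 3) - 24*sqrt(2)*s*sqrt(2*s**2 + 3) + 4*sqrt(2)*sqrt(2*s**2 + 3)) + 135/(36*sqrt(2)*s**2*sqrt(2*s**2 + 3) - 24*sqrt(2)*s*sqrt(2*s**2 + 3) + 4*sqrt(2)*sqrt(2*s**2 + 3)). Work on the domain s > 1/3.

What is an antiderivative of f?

An antiderivative is F(s) = -15*sqrt(s**2 + 3/2)/(12*s - 4).

Recognize the product-rule pattern: f = u'v + uv' with u = -15/(4*(3*s - 1)), v = sqrt(s**2 + 3/2), so integration by parts undoes it.
Check: d/ds[-15*sqrt(s**2 + 3/2)/(12*s - 4)] = (30*s + 135)/(36*sqrt(2)*s**2*sqrt(2*s**2 + 3) - 24*sqrt(2)*s*sqrt(2*s**2 + 3) + 4*sqrt(2)*sqrt(2*s**2 + 3)), which equals f(s).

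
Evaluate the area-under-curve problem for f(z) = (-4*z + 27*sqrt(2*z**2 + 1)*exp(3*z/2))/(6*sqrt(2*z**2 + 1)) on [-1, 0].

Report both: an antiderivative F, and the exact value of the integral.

Whatever form F(z) takes, F'(z) = f(z) is non-negotiable.
F(z) = -sqrt(2*z**2 + 1)/3 + 3*exp(3*z/2) is an antiderivative of f.
Check: d/dz[-sqrt(2*z**2 + 1)/3 + 3*exp(3*z/2)] = (-4*z + 27*sqrt(2*z**2 + 1)*exp(3*z/2))/(6*sqrt(2*z**2 + 1)) = f(z).
F(0) = 8/3; F(-1) = -sqrt(3)/3 + 3*exp(-3/2).
Integral = F(0) - F(-1) = -3*exp(-3/2) + sqrt(3)/3 + 8/3.

Antiderivative: F(z) = -sqrt(2*z**2 + 1)/3 + 3*exp(3*z/2); value = -3*exp(-3/2) + sqrt(3)/3 + 8/3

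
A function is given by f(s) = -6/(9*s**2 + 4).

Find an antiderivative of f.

An antiderivative is F(s) = -atan(3*s/2).

Differentiate the proposed F(s) back; it has to land on f(s) exactly.
Check: d/ds[-atan(3*s/2)] = -6/(9*s**2 + 4) = f(s).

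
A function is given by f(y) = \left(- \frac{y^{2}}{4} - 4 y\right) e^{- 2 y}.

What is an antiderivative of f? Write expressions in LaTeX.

An antiderivative is F(y) = \frac{\left(2 y^{2} + 34 y + 17\right) e^{- 2 y}}{16}.

f has the shape u'v + uv' for u = \frac{y^{2}}{8} + \frac{17 y}{8} + \frac{17}{16} and v = e^{- 2 y} — it is the derivative of the product u*v.
Check: d/dy[\frac{\left(2 y^{2} + 34 y + 17\right) e^{- 2 y}}{16}] = \frac{\left(- y^{2} - 16 y\right) e^{- 2 y}}{4}, which equals f(y).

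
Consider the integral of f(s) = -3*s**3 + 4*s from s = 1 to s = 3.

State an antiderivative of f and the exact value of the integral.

Antiderivative: F(s) = -(3*s**4 - 8*s**2 + 8)/4; value = -44

The integrand splits into summands that can be handled one at a time.
F(s) = -(3*s**4 - 8*s**2 + 8)/4 is an antiderivative of f.
Check: d/ds[-(3*s**4 - 8*s**2 + 8)/4] = -3*s**3 + 4*s = f(s).
F(3) = -179/4; F(1) = -3/4.
Integral = F(3) - F(1) = -44.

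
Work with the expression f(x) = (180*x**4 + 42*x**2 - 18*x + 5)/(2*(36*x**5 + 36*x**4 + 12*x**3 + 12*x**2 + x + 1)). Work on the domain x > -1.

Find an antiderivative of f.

Check any antiderivative F(x) by computing F'(x) and comparing it with f(x).
Check: d/dx[5*log(x + 1)/2 + 1/(8*x**2 + 4/3)] = (180*x**4 + 42*x**2 - 18*x + 5)/(72*x**5 + 72*x**4 + 24*x**3 + 24*x**2 + 2*x + 2), which equals f(x).

An antiderivative is F(x) = 5*log(x + 1)/2 + 1/(8*x**2 + 4/3).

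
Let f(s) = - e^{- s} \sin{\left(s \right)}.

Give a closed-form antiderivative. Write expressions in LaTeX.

An antiderivative is F(s) = \frac{\left(\sin{\left(s \right)} + \cos{\left(s \right)}\right) e^{- s}}{2}.

Since d/ds undoes antidifferentiation here, F'(s) = f(s) is required of F(s).
Check: d/ds[\frac{\left(\sin{\left(s \right)} + \cos{\left(s \right)}\right) e^{- s}}{2}] = - e^{- s} \sin{\left(s \right)} = f(s).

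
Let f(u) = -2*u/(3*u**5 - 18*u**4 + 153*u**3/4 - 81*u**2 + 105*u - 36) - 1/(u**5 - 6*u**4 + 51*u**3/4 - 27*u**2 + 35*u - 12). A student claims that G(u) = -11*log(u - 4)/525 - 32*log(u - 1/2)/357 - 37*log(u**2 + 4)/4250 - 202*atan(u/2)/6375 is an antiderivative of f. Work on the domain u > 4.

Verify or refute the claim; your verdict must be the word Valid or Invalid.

Invalid: d/du[G] - f = -32/(250*u - 375), which is not 0.

d/du[G] = (-96*u**3 + 288*u**2 - 144*u + 1012)/(750*u**4 - 3375*u**3 + 4500*u**2 - 13500*u + 6000)
d/du[G] - f(u) = -32/(250*u - 375) != 0.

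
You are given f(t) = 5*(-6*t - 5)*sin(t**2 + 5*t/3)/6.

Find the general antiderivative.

f matches the chain-rule pattern g'(h)*h' with inner function h(t) = t**2 + 5*t/3; substituting u = h(t) collapses the integral.
Check: d/dt[5*cos(t**2 + 5*t/3)/2] = -5*t*sin(t**2 + 5*t/3) - 25*sin(t**2 + 5*t/3)/6, which equals f(t).

F(t) = 5*cos(t**2 + 5*t/3)/2 + C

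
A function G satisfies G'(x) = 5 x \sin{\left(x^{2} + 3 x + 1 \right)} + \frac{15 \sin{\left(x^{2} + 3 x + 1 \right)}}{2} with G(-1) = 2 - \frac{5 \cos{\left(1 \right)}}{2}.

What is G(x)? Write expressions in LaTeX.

G'(x) matches the chain-rule pattern g'(h)*h' with inner function h(x) = x^{2} + 3 x + 1; substituting u = h(x) collapses the integral.
A general antiderivative is - \frac{5 \cos{\left(x^{2} + 3 x + 1 \right)}}{2} + C.
The condition gives C = 2 - \frac{5 \cos{\left(1 \right)}}{2} - (- \frac{5 \cos{\left(1 \right)}}{2}) = 2.
So G(x) = 2 - \frac{5 \cos{\left(x^{2} + 3 x + 1 \right)}}{2}.
Check: d/dx[2 - \frac{5 \cos{\left(x^{2} + 3 x + 1 \right)}}{2}] = 5 x \sin{\left(x^{2} + 3 x + 1 \right)} + \frac{15 \sin{\left(x^{2} + 3 x + 1 \right)}}{2} = G'(x).

G(x) = 2 - \frac{5 \cos{\left(x^{2} + 3 x + 1 \right)}}{2}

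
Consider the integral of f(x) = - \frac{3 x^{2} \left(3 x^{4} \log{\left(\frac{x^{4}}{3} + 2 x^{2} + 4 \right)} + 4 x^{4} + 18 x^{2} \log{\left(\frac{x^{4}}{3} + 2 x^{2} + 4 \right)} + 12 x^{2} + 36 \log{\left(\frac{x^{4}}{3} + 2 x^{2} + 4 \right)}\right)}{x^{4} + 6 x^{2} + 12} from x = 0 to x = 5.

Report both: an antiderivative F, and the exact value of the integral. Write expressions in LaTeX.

f has the shape u'v + uv' for u = - 3 x^{3} and v = \log{\left(\frac{x^{4}}{3} + 2 x^{2} + 4 \right)} — it is the derivative of the product u*v.
F(x) = - 3 x^{3} \log{\left(\frac{x^{4}}{3} + 2 x^{2} + 4 \right)} is an antiderivative of f.
Check: d/dx[- 3 x^{3} \log{\left(\frac{x^{4}}{3} + 2 x^{2} + 4 \right)}] = \frac{- 9 x^{6} \log{\left(\frac{x^{4}}{3} + 2 x^{2} + 4 \right)} - 12 x^{6} - 54 x^{4} \log{\left(\frac{x^{4}}{3} + 2 x^{2} + 4 \right)} - 36 x^{4} - 108 x^{2} \log{\left(\frac{x^{4}}{3} + 2 x^{2} + 4 \right)}}{x^{4} + 6 x^{2} + 12}, which equals f(x).
F(5) = - 375 \log{\left(\frac{787}{3} \right)}; F(0) = 0.
Integral = F(5) - F(0) = - 375 \log{\left(\frac{787}{3} \right)}.

Antiderivative: F(x) = - 3 x^{3} \log{\left(\frac{x^{4}}{3} + 2 x^{2} + 4 \right)}; value = - 375 \log{\left(\frac{787}{3} \right)}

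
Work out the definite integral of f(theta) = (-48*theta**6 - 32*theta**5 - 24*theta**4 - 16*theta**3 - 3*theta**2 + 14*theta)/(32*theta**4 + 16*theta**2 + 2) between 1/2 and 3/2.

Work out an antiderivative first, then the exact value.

Antiderivative: F(theta) = -theta**3/2 - theta**2/2 - 1/(2*(2*theta**2 + 1/2)); value = -89/40

Any candidate F(theta) must reproduce f(theta) exactly when differentiated.
F(theta) = -theta**3/2 - theta**2/2 - 1/(2*(2*theta**2 + 1/2)) is an antiderivative of f.
Check: d/dtheta[-theta**3/2 - theta**2/2 - 1/(2*(2*theta**2 + 1/2))] = (-48*theta**6 - 32*theta**5 - 24*theta**4 - 16*theta**3 - 3*theta**2 + 14*theta)/(32*theta**4 + 16*theta**2 + 2) = f(theta).
F(3/2) = -233/80; F(1/2) = -11/16.
Integral = F(3/2) - F(1/2) = -89/40.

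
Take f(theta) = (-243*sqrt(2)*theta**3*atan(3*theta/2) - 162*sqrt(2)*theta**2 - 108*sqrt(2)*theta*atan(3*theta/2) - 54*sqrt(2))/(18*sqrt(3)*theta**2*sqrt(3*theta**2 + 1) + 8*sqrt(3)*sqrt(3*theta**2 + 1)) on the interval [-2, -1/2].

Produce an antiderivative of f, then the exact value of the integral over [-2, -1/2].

f has the shape u'v + uv' for u = -9*sqrt(2*theta**2 + 2/3)/2 and v = atan(3*theta/2) — it is the derivative of the product u*v.
F(theta) = -3*sqrt(6)*sqrt(3*theta**2 + 1)*atan(3*theta/2)/2 is an antiderivative of f.
Check: d/dtheta[-3*sqrt(6)*sqrt(3*theta**2 + 1)*atan(3*theta/2)/2] = (-81*sqrt(6)*theta**3*atan(3*theta/2) - 54*sqrt(6)*theta**2 - 36*sqrt(6)*theta*atan(3*theta/2) - 18*sqrt(6))/(18*theta**2*sqrt(3*theta**2 + 1) + 8*sqrt(3*theta**2 + 1)), which equals f(theta).
F(-1/2) = 3*sqrt(42)*atan(3/4)/4; F(-2) = 3*sqrt(78)*atan(3)/2.
Integral = F(-1/2) - F(-2) = -3*sqrt(78)*atan(3)/2 + 3*sqrt(42)*atan(3/4)/4.

Antiderivative: F(theta) = -3*sqrt(6)*sqrt(3*theta**2 + 1)*atan(3*theta/2)/2; value = -3*sqrt(78)*atan(3)/2 + 3*sqrt(42)*atan(3/4)/4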